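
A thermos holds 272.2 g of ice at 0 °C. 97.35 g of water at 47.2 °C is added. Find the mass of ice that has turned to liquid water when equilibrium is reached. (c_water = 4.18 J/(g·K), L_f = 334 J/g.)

m_melted ≈ 57.5 g

Water can give up m c ΔT = 97.35×4.18×47.2 = 19207 J before reaching 0 °C.
To melt every bit of ice: 272.2×334 = 90915 J.
19207 J < 90915 J, so only part of the ice melts and the system sits at 0 °C.
m_melted×334 = 19207  ⇒  m_melted ≈ 57.51 g.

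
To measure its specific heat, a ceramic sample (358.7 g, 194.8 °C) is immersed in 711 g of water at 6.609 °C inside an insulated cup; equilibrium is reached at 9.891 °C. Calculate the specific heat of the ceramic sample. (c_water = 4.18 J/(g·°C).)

m_s c (T_s − T_f) = m_water c_water (T_f − T_0):
358.7×c×(194.8 − 9.891) = 711×4.18×(9.891 − 6.609)
66327 c = 9754  ⇒  c ≈ 0.1471 J/(g·°C)

c ≈ 0.147 J/(g·°C)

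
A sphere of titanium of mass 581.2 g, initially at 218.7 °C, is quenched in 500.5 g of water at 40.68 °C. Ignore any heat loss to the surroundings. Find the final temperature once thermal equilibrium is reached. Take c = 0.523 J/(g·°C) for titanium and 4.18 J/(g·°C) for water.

T_f ≈ 63.3 °C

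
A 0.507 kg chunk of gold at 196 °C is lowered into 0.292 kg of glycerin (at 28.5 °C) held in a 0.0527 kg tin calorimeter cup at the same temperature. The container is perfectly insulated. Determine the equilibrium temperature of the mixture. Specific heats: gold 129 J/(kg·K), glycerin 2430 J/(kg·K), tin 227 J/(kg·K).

T_f ≈ 42.4 °C

Conservation of energy gives ΣQ = 0:
0.507·129·(T − 196) + 0.292·2430·(T − 28.5) + 0.0527·227·(T − 28.5) = 0
65.4(T − 196) + 709.56(T − 28.5) + 11.96(T − 28.5) = 0
(65.4 + 709.56 + 11.96) T = 65.4·196 + 709.56·28.5 + 11.96·28.5
T = 33382/786.93 ≈ 42.42 °C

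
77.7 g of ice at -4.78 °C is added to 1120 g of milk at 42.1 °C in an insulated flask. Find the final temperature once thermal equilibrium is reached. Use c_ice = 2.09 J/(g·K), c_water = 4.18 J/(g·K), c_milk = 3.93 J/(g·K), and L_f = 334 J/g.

Conservation of energy gives ΣQ = 0:
warm ice to 0 °C: 77.7×2.09×(0 − (-4.78)) = 776.24; latent heat to melt: 77.7×334 = 25952; warm the meltwater: 324.79 T; milk cools: 1120×3.93×(T − 42.1) = 4401.6(T − 42.1)
4726.4 T = 185307 − 26728 = 158579
T ≈ 33.55 °C (positive, so assuming full melt was valid).

T_f ≈ 33.6 °C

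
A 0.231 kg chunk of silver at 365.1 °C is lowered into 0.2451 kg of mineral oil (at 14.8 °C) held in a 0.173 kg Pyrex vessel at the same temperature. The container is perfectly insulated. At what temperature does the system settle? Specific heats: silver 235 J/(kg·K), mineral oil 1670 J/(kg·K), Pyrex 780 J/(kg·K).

T_f ≈ 46.6 °C

Net heat exchanged in the isolated system is zero:
0.231×235×(T − 365.1) + 0.2451×1670×(T − 14.8) + 0.173×780×(T − 14.8) = 0
54.29(T − 365.1) + 409.32(T − 14.8) + 134.94(T − 14.8) = 0
598.54 T = 27874
T ≈ 46.57 °C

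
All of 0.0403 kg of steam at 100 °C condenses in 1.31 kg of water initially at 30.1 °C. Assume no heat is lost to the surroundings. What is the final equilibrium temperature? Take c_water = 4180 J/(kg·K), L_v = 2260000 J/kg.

T_f ≈ 48.3 °C

Setting the total heat transfer to zero:
condense steam: −0.0403·2260000 = −91078
  condensate cools 100→T: 0.0403·4180·(T − 100) = 168.45(T − 100)
  water warms: 1.31·4180·(T − 30.1) = 5475.8(T − 30.1)
5644.3 T = 91078 + 16845 + 164822 = 272745
T ≈ 48.32 °C — below 100 °C, confirming all the steam condensed.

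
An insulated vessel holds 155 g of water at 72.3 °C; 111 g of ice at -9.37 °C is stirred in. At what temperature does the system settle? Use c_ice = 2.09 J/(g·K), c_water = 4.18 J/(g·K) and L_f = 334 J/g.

T_f ≈ 6.8 °C

Energy balance with sensible and latent terms:
ice -9.37→0 °C: 111×2.09×9.37 = 2173.7; fusion: m_ice L_f = 111×334 = 37074; meltwater 0→T: 111×4.18×T = 463.98 T; water: 647.9(T − 72.3)
1111.9 T = 46843 − 39248 = 7595.4
T ≈ 6.83 °C. Since T > 0 °C, the all-ice-melts assumption holds.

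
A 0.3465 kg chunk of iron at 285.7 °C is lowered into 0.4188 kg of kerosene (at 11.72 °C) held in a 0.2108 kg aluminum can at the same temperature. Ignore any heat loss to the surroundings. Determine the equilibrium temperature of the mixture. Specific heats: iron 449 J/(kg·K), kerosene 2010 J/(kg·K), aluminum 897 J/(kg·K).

T_f = Σ m_i c_i T_i / Σ m_i c_i:
T_f = (155.58×285.7 + 841.79×11.72 + 189.09×11.72) / (155.58 + 841.79 + 189.09)
    = 56531 / 1186.5 ≈ 47.65 °C

T_f ≈ 47.6 °C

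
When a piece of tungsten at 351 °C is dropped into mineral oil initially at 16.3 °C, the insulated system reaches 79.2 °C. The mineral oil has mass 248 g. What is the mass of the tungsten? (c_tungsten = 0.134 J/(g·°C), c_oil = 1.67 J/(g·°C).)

m ≈ 715 g

Taking heat into each body as positive, Σ m c ΔT = 0:
m·0.134·(79.2 − 351) + 248·1.67·(79.2 − 16.3) = 0
-36.42 m = -26051
m = -26051/-36.42 ≈ 715.3 g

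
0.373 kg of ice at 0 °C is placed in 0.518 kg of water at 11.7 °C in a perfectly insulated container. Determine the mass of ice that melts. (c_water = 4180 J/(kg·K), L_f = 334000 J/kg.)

m_melted ≈ 0.0758 kg

Heat available from the water dropping to 0 °C: 0.518·4180·11.7 = 25333 J.
Melting all 0.373 kg of ice would need 0.373·334000 = 124582 J.
That's not enough to melt it all — equilibrium is at 0 °C with ice remaining.
Mass melted = 25333/334000 ≈ 0.07585 kg.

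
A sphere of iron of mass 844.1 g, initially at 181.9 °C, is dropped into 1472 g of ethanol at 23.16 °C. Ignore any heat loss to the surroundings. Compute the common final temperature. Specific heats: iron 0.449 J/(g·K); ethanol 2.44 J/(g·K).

With ΣQ=0 the equilibrium temperature is the m·c-weighted mean:
T_f = (379·181.9 + 3591.7·23.16) / (379 + 3591.7)
    = 152124 / 3970.7 ≈ 38.31 °C

T_f ≈ 38.3 °C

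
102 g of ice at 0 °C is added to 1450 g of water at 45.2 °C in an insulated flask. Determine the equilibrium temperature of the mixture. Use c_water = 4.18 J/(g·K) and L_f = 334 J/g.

Sum of m c ΔT and latent-heat terms is zero:
latent heat to melt: 102·334 = 34068; warm the meltwater: 426.36 T; water cools: 1450·4.18·(T − 45.2) = 6061(T − 45.2)
6487.4 T = 273957 − 34068 = 239889
T ≈ 36.98 °C — above 0 °C, consistent with complete melting.

T_f ≈ 37.0 °C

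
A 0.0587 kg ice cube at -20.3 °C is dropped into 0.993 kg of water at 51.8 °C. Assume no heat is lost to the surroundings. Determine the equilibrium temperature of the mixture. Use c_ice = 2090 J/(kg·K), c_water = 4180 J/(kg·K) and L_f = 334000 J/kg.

Energy conservation, ΣQ = 0:
ice -20.3→0 °C: 0.0587×2090×20.3 = 2490.5; melt ice: 0.0587×334000 = 19606; meltwater 0→T: 0.0587×4180×T = 245.37 T; water: 4150.7(T − 51.8)
4396.1 T = 215008 − 22096 = 192912
T ≈ 43.88 °C. Since T > 0 °C, the all-ice-melts assumption holds.

T_f ≈ 43.9 °C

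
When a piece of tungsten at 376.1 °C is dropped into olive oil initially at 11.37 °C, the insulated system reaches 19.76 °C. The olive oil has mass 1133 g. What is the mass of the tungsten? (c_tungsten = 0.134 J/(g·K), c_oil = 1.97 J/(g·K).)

m ≈ 392 g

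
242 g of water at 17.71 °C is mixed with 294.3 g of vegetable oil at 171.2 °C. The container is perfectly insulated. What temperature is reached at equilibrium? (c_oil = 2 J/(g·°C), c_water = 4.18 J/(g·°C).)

Taking heat into each body as positive, Σ m c ΔT = 0:
294.3*2*(T − 171.2) + 242*4.18*(T − 17.71) = 0
588.6(T − 171.2) + 1011.6(T − 17.71) = 0
(588.6 + 1011.6) T = 588.6*171.2 + 1011.6*17.71
T ≈ 74.17 °C

T_f ≈ 74.2 °C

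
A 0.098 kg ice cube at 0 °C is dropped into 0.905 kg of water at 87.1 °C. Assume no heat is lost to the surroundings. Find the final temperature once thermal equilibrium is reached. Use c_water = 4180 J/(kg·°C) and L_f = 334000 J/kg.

Energy balance with sensible and latent terms:
fusion: m_ice L_f = 0.098·334000 = 32732
  warm the meltwater: 409.64 T
  water cools: 0.905·4180·(T − 87.1) = 3782.9(T − 87.1)
4192.5 T = 329491 − 32732 = 296759
T ≈ 70.78 °C. Since T > 0 °C, the all-ice-melts assumption holds.

T_f ≈ 70.8 °C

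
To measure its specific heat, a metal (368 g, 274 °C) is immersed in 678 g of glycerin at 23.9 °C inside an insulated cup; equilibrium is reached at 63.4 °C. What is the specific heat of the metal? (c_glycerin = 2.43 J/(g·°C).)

m_s c (T_s − T_f) = m_glycerin c_glycerin (T_f − T_0):
368×c×(274 − 63.4) = 678×2.43×(63.4 − 23.9)
77501 c = 65078  ⇒  c ≈ 0.8397 J/(g·°C)

c ≈ 0.84 J/(g·°C)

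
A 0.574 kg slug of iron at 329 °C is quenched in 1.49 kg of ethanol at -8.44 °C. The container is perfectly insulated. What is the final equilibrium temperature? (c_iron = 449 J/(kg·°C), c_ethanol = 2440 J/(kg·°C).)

|Q_iron| = |Q_ethanol|:
0.574*449*(329 − T) = 1.49*2440*(T − (-8.44))
257.73(329 − T) = 3635.6(T − (-8.44))
3893.3 T = 54107  ⇒  T ≈ 13.90 °C

T_f ≈ 13.9 °C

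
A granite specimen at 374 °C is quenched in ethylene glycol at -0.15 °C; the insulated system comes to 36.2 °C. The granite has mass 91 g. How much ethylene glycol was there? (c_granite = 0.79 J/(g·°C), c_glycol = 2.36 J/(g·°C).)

m ≈ 283 g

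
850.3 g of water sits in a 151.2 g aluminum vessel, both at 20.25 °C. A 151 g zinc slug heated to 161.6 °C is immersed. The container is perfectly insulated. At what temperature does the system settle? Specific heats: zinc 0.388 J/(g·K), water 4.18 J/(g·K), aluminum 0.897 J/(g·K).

T_f = Σ m_i c_i T_i / Σ m_i c_i:
T_f = (58.59·161.6 + 3554.3·20.25 + 135.63·20.25) / (58.59 + 3554.3 + 135.63)
    = 84188 / 3748.5 ≈ 22.46 °C

T_f ≈ 22.5 °C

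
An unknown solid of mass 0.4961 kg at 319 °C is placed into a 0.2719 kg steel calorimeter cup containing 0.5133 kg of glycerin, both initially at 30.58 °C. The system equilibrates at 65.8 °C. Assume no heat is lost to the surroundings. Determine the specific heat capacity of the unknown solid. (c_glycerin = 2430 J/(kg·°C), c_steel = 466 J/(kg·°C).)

c ≈ 385 J/(kg·°C)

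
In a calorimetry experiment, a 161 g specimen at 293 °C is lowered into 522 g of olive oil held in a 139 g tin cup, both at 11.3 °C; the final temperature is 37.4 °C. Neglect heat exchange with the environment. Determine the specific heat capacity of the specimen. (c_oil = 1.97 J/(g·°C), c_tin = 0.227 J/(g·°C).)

Energy conservation, ΣQ = 0:
161×c×(37.4 − 293) + 522×1.97×(37.4 − 11.3) + 139×0.227×(37.4 − 11.3) = 0
-41152 c = -27663
c = -27663/-41152 ≈ 0.6722 J/(g·°C)

c ≈ 0.672 J/(g·°C)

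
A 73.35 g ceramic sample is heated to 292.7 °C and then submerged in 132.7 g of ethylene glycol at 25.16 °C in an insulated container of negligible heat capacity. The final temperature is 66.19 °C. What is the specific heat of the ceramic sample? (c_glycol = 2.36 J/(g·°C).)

c ≈ 0.773 J/(g·°C)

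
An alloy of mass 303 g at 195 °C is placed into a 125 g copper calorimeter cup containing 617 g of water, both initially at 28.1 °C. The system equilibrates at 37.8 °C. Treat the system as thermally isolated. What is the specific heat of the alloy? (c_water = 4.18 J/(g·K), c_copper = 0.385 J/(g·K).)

Setting the total heat transfer to zero:
303×c×(37.8 − 195) + 617×4.18×(37.8 − 28.1) + 125×0.385×(37.8 − 28.1) = 0
-47632 c = -25484
c = -25484/-47632 ≈ 0.535 J/(g·K)

c ≈ 0.535 J/(g·K)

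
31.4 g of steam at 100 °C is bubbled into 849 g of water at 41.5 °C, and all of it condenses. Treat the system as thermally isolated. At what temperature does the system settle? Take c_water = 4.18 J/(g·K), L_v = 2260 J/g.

T_f ≈ 62.9 °C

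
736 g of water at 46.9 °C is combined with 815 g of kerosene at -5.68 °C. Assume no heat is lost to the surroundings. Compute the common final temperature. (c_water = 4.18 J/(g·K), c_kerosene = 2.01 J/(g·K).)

T_f ≈ 28.6 °C

Set heat shed by the hot body equal to heat absorbed by the cold body:
736×4.18×(46.9 − T) = 815×2.01×(T − (-5.68))
3076.5(46.9 − T) = 1638.1(T − (-5.68))
4714.6 T = 134982  ⇒  T ≈ 28.63 °C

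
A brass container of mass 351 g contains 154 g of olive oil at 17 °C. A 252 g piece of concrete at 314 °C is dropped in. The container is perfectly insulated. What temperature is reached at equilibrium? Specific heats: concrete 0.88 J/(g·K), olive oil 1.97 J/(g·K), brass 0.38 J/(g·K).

With ΣQ=0 the equilibrium temperature is the m·c-weighted mean:
T_f = (221.76×314 + 303.38×17 + 133.38×17) / (221.76 + 303.38 + 133.38)
    = 77058 / 658.52 ≈ 117.02 °C

T_f ≈ 117.0 °C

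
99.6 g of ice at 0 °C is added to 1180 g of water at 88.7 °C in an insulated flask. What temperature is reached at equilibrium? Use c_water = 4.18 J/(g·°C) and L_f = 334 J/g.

Setting the total heat transfer to zero:
fusion: m_ice L_f = 99.6·334 = 33266; meltwater 0→T: 99.6·4.18·T = 416.33 T; water cools: 1180·4.18·(T − 88.7) = 4932.4(T − 88.7)
5348.7 T = 437504 − 33266 = 404237
T ≈ 75.58 °C (positive, so assuming full melt was valid).

T_f ≈ 75.6 °C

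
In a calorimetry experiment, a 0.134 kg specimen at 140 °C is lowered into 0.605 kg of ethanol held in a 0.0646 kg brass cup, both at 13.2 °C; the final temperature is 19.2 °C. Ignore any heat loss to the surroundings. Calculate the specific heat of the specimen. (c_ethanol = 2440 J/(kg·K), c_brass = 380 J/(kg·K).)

c ≈ 556 J/(kg·K)

Conservation of energy gives ΣQ = 0:
0.134·c·(19.2 − 140) + 0.605·2440·(19.2 − 13.2) + 0.0646·380·(19.2 − 13.2) = 0
-16.19 c = -9004.5
c = -9004.5/-16.19 ≈ 556.3 J/(kg·K)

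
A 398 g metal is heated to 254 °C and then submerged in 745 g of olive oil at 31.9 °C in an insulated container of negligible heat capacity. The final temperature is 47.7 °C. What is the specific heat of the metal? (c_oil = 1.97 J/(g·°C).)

c ≈ 0.282 J/(g·°C)

m_s c (T_s − T_f) = m_oil c_oil (T_f − T_0):
398·c·(254 − 47.7) = 745·1.97·(47.7 − 31.9)
82107 c = 23189  ⇒  c ≈ 0.2824 J/(g·°C)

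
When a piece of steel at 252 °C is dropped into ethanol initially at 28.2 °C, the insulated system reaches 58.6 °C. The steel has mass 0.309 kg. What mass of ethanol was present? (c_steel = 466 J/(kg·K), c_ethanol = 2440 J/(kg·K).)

m ≈ 0.375 kg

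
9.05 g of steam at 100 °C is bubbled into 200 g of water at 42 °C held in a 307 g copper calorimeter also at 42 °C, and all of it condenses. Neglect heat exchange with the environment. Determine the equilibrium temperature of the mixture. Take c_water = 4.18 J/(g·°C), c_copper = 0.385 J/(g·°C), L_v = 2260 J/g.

T_f ≈ 64.8 °C

Heat gained plus heat lost sum to zero:
steam→water at 100 °C releases m L_v = 9.05×2260 = 20453
  condensed water 100 °C→T: 37.83(T − 100)
  water warms: 200×4.18×(T − 42) = 836(T − 42)
  copper cup: 307×0.385×(T − 42) = 118.2(T − 42)
992.02 T = 20453 + 3782.9 + 40076 = 64312
T ≈ 64.83 °C (< 100 °C, so full condensation is consistent).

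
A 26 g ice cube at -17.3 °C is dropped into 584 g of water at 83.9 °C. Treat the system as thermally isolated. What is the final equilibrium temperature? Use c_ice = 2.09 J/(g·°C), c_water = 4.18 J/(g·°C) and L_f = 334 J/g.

Conservation of energy gives ΣQ = 0:
ice -17.3→0 °C: 26×2.09×17.3 = 940.08
  melt ice: 26×334 = 8684
  meltwater 0→T: 26×4.18×T = 108.68 T
  water cools: 584×4.18×(T − 83.9) = 2441.1(T − 83.9)
2549.8 T = 204810 − 9624.1 = 195186
T ≈ 76.55 °C — above 0 °C, consistent with complete melting.

T_f ≈ 76.5 °C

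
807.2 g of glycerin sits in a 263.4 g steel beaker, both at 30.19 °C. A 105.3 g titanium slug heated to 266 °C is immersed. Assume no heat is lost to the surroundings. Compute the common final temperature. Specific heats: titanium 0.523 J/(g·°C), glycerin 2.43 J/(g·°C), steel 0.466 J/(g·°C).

T_f is the heat-capacity-weighted average of the initial temperatures:
T_f = (55.07*266 + 1961.5*30.19 + 122.74*30.19) / (55.07 + 1961.5 + 122.74)
    = 77572 / 2139.3 ≈ 36.26 °C

T_f ≈ 36.3 °C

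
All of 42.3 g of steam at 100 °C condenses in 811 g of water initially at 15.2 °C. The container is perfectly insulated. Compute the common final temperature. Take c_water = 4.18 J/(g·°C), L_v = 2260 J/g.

T_f ≈ 46.2 °C

Sum of m c ΔT and latent-heat terms is zero:
latent heat released on condensation: 42.3·2260 = 95598
  condensate cools 100→T: 42.3·4.18·(T − 100) = 176.81(T − 100)
  water warms: 811·4.18·(T − 15.2) = 3390(T − 15.2)
3566.8 T = 95598 + 17681 + 51528 = 164807
T ≈ 46.21 °C — below 100 °C, confirming all the steam condensed.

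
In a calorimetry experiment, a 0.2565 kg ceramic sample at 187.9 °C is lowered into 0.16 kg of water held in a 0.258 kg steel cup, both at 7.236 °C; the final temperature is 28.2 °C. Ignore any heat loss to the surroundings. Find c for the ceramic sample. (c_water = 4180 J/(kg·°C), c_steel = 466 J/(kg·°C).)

c ≈ 404 J/(kg·°C)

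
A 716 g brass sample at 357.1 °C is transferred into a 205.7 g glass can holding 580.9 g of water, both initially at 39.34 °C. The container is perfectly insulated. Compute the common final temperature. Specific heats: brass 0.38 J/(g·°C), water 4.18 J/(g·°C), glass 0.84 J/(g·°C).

T_f ≈ 69.4 °C

With ΣQ=0 the equilibrium temperature is the m·c-weighted mean:
T_f = (272.08*357.1 + 2428.2*39.34 + 172.79*39.34) / (272.08 + 2428.2 + 172.79)
    = 199481 / 2873 ≈ 69.43 °C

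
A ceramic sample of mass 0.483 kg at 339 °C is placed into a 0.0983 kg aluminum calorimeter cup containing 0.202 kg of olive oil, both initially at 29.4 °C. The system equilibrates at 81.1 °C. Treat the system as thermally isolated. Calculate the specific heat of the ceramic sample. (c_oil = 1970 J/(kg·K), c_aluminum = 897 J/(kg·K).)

Conservation of energy gives ΣQ = 0:
0.483×c×(81.1 − 339) + 0.202×1970×(81.1 − 29.4) + 0.0983×897×(81.1 − 29.4) = 0
-124.57 c = -25132
c = -25132/-124.57 ≈ 201.8 J/(kg·K)

c ≈ 202 J/(kg·K)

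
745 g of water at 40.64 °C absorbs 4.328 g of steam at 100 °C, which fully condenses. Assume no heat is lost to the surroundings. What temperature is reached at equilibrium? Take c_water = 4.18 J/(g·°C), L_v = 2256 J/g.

T_f ≈ 44.1 °C

Net heat exchanged in the isolated system is zero:
steam→water at 100 °C releases m L_v = 4.328×2256 = 9764
  condensed water 100 °C→T: 18.09(T − 100)
  water warms: 745×4.18×(T − 40.64) = 3114.1(T − 40.64)
3132.2 T = 9764 + 1809.1 + 126557 = 138130
T ≈ 44.10 °C, under the boiling point, so the assumption holds.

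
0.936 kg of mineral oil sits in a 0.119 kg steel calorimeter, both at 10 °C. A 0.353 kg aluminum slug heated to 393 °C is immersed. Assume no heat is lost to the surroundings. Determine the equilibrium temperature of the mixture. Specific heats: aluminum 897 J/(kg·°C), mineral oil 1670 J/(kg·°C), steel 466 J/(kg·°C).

T_f ≈ 72.7 °C

With ΣQ=0 the equilibrium temperature is the m·c-weighted mean:
T_f = (316.64*393 + 1563.1*10 + 55.45*10) / (316.64 + 1563.1 + 55.45)
    = 140626 / 1935.2 ≈ 72.67 °C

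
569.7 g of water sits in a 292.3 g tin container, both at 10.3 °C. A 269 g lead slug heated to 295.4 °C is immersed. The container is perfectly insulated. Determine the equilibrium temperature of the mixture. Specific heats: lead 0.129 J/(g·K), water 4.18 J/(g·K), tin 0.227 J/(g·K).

Setting the total heat transfer to zero:
269×0.129×(T − 295.4) + 569.7×4.18×(T − 10.3) + 292.3×0.227×(T − 10.3) = 0
2482.4 T = 35462
T = 35462 / 2482.4 = 14.3 °C

T_f ≈ 14.3 °C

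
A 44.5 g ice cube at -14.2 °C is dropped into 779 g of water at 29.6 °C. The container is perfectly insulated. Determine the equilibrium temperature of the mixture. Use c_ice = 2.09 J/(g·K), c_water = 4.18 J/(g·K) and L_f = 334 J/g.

Net heat exchanged in the isolated system is zero:
warm ice to 0 °C: 44.5·2.09·(0 − (-14.2)) = 1320.7; fusion: m_ice L_f = 44.5·334 = 14863; meltwater 0→T: 44.5·4.18·T = 186.01 T; water cools: 779·4.18·(T − 29.6) = 3256.2(T − 29.6)
3442.2 T = 96384 − 16184 = 80200
T ≈ 23.30 °C. Since T > 0 °C, the all-ice-melts assumption holds.

T_f ≈ 23.3 °C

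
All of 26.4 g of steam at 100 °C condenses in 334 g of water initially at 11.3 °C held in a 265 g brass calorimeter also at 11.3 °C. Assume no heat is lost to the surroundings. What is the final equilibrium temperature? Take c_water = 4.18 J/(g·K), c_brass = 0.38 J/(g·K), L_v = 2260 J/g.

Net heat exchanged in the isolated system is zero:
steam→water at 100 °C releases m L_v = 26.4×2260 = 59664
  condensed water 100 °C→T: 110.35(T − 100)
  water warms: 334×4.18×(T − 11.3) = 1396.1(T − 11.3)
  cup: 100.7(T − 11.3)
1607.2 T = 59664 + 11035 + 16914 = 87613
T ≈ 54.51 °C — below 100 °C, confirming all the steam condensed.

T_f ≈ 54.5 °C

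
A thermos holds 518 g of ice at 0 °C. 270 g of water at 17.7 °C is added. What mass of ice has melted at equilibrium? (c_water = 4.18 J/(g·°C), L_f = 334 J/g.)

m_melted ≈ 59.8 g

Water can give up m c ΔT = 270·4.18·17.7 = 19976 J before reaching 0 °C.
Fully melting the ice requires m_ice L_f = 518·334 = 173012 J.
That's not enough to melt it all — equilibrium is at 0 °C with ice remaining.
m_melt = 19976 / L_f = 59.81 g.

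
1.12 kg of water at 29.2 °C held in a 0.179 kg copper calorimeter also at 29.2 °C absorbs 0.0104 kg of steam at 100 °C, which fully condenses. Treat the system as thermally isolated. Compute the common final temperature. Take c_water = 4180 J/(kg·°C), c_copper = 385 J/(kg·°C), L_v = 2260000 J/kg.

T_f ≈ 34.7 °C

Net heat exchanged in the isolated system is zero:
latent heat released on condensation: 0.0104·2260000 = 23504
  condensed water 100 °C→T: 43.47(T − 100)
  original water: 4681.6(T − 29.2)
  copper cup: 0.179·385·(T − 29.2) = 68.91(T − 29.2)
4794 T = 23504 + 4347.2 + 138715 = 166566
T ≈ 34.74 °C (< 100 °C, so full condensation is consistent).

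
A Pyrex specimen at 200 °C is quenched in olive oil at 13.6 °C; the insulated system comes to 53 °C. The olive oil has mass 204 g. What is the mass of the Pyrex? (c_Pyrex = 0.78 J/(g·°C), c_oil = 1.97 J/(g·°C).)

m ≈ 138 g

Let T be the final temperature. ΣQ_i = 0:
m×0.78×(53 − 200) + 204×1.97×(53 − 13.6) = 0
-114.66 m = -15834
m = -15834/-114.66 ≈ 138.1 g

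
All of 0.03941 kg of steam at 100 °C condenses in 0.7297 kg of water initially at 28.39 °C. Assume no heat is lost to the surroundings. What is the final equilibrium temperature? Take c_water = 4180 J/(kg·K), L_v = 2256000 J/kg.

T_f ≈ 59.7 °C

Sum of m c ΔT and latent-heat terms is zero:
latent heat released on condensation: 0.03941·2256000 = 88909
  condensed water 100 °C→T: 164.73(T − 100)
  original water: 3050.1(T − 28.39)
3214.9 T = 88909 + 16473 + 86594 = 191976
T ≈ 59.71 °C (< 100 °C, so full condensation is consistent).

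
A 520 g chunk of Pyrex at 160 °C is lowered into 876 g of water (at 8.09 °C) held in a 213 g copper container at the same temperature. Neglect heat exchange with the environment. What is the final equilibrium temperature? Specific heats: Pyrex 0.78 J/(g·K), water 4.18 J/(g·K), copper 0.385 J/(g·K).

T_f ≈ 22.9 °C

Setting the total heat transfer to zero:
520×0.78×(T − 160) + 876×4.18×(T − 8.09) + 213×0.385×(T − 8.09) = 0
405.6(T − 160) + 3661.7(T − 8.09) + 82(T − 8.09) = 0
4149.3 T = 95182
T = 95182 / 4149.3 = 22.9 °C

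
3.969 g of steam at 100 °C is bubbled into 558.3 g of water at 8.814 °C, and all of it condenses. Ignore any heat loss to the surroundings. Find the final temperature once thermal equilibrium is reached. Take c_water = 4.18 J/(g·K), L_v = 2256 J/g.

Energy conservation, ΣQ = 0:
steam→water at 100 °C releases m L_v = 3.969×2256 = 8954.1
  condensate cools 100→T: 3.969×4.18×(T − 100) = 16.59(T − 100)
  original water: 2333.7(T − 8.814)
2350.3 T = 8954.1 + 1659 + 20569 = 31182
T ≈ 13.27 °C, under the boiling point, so the assumption holds.

T_f ≈ 13.3 °C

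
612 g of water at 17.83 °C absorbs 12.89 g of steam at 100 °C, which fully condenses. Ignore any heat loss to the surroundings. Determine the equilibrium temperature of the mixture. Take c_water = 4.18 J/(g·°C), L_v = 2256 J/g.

T_f ≈ 30.7 °C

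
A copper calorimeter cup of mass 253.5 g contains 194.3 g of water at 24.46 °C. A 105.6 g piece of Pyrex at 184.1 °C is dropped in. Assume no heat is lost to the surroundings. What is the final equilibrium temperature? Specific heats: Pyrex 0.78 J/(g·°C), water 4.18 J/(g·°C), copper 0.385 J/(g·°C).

T_f ≈ 37.7 °C

Setting the total heat transfer to zero:
105.6·0.78·(T − 184.1) + 194.3·4.18·(T − 24.46) + 253.5·0.385·(T − 24.46) = 0
992.14 T = 37417
T ≈ 37.71 °C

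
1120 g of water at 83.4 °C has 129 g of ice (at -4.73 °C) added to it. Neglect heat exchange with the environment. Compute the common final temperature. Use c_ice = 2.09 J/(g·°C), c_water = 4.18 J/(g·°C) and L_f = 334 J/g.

Setting the total heat transfer to zero:
warm ice to 0 °C: 129×2.09×(0 − (-4.73)) = 1275.3; latent heat to melt: 129×334 = 43086; meltwater 0→T: 129×4.18×T = 539.22 T; water: 4681.6(T − 83.4)
5220.8 T = 390445 − 44361 = 346084
T ≈ 66.29 °C (positive, so assuming full melt was valid).

T_f ≈ 66.3 °C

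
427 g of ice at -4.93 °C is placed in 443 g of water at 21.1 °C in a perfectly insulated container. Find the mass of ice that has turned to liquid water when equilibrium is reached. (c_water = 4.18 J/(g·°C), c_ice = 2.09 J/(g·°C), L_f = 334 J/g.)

m_melted ≈ 104 g

Cooling the water to 0 °C releases 443·4.18·21.1 = 39072 J.
Of that, 427·2.09·4.93 = 4399.7 J goes to bring the ice to 0 °C, leaving 34672 J.
Fully melting the ice requires m_ice L_f = 427·334 = 142618 J.
34672 J < 142618 J, so only part of the ice melts and the system sits at 0 °C.
m_melt = 34672 / L_f = 103.8 g.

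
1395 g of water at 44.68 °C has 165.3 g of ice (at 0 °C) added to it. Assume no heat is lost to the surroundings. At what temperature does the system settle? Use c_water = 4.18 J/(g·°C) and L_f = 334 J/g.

Net heat exchanged in the isolated system is zero:
latent heat to melt: 165.3×334 = 55210; meltwater 0→T: 165.3×4.18×T = 690.95 T; water cools: 1395×4.18×(T − 44.68) = 5831.1(T − 44.68)
6522.1 T = 260534 − 55210 = 205323
T ≈ 31.48 °C — above 0 °C, consistent with complete melting.

T_f ≈ 31.5 °C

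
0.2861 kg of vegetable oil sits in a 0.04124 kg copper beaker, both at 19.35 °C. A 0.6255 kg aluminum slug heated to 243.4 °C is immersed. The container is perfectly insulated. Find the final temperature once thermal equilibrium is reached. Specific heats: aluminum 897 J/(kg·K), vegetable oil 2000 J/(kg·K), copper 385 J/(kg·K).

Heat gained plus heat lost sum to zero:
0.6255·897·(T − 243.4) + 0.2861·2000·(T − 19.35) + 0.04124·385·(T − 19.35) = 0
(561.07 + 572.2 + 15.88) T = 561.07·243.4 + 572.2·19.35 + 15.88·19.35
T ≈ 128.74 °C

T_f ≈ 128.7 °C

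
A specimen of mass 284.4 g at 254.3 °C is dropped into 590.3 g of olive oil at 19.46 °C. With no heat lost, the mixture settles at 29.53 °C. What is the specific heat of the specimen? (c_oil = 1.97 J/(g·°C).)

Heat lost by the specimen = heat gained by the oil:
284.4·c·(254.3 − 29.53) = 590.3·1.97·(29.53 − 19.46)
63925 c = 11710  ⇒  c ≈ 0.1832 J/(g·°C)

c ≈ 0.183 J/(g·°C)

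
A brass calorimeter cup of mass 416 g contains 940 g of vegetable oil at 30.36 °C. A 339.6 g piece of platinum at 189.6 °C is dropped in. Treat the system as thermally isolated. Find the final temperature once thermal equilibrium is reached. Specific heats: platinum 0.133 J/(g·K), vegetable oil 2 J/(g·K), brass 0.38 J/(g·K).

T_f ≈ 33.8 °C

Heat gained plus heat lost sum to zero:
339.6·0.133·(T − 189.6) + 940·2·(T − 30.36) + 416·0.38·(T − 30.36) = 0
(45.17 + 1880 + 158.08) T = 45.17·189.6 + 1880·30.36 + 158.08·30.36
T = 70440 / 2083.2 = 33.8 °C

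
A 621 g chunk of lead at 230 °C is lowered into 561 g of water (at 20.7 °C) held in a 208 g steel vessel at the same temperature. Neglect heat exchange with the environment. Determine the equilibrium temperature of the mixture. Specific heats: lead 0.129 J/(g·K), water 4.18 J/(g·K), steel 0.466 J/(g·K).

T_f = Σ m_i c_i T_i / Σ m_i c_i:
T_f = (80.11·230 + 2345·20.7 + 96.93·20.7) / (80.11 + 2345 + 96.93)
    = 68973 / 2522 ≈ 27.35 °C

T_f ≈ 27.3 °C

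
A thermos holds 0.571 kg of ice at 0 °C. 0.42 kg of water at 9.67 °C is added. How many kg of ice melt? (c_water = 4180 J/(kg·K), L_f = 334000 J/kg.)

Cooling the water to 0 °C releases 0.42×4180×9.67 = 16977 J.
Melting all 0.571 kg of ice would need 0.571×334000 = 190714 J.
That's not enough to melt it all — equilibrium is at 0 °C with ice remaining.
m_melt = 16977 / L_f = 0.05083 kg.

m_melted ≈ 0.0508 kg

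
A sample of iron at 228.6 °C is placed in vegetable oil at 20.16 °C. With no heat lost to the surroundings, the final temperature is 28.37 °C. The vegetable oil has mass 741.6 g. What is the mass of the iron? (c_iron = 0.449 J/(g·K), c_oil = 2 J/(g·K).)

Net heat exchanged in the isolated system is zero:
m·0.449·(28.37 − 228.6) + 741.6·2·(28.37 − 20.16) = 0
-89.9 m = -12177
m = -12177/-89.9 ≈ 135.4 g

m ≈ 135 g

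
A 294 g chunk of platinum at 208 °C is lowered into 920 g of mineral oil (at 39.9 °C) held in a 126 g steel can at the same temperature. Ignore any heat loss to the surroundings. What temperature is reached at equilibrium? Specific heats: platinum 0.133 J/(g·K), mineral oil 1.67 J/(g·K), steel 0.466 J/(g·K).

T_f ≈ 43.9 °C

Net heat exchanged in the isolated system is zero:
294*0.133*(T − 208) + 920*1.67*(T − 39.9) + 126*0.466*(T − 39.9) = 0
39.1(T − 208) + 1536.4(T − 39.9) + 58.72(T − 39.9) = 0
1634.2 T = 71778
T ≈ 43.92 °C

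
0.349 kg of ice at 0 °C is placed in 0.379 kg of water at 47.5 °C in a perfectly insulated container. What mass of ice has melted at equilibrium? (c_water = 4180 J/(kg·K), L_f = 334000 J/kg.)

Water can give up m c ΔT = 0.379×4180×47.5 = 75250 J before reaching 0 °C.
To melt every bit of ice: 0.349×334000 = 116566 J.
That's not enough to melt it all — equilibrium is at 0 °C with ice remaining.
Mass melted = 75250/334000 ≈ 0.2253 kg.

m_melted ≈ 0.225 kg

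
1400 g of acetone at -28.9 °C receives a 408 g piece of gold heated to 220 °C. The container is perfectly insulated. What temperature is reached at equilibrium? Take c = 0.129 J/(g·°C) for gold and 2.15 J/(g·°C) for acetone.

T_f ≈ -24.6 °C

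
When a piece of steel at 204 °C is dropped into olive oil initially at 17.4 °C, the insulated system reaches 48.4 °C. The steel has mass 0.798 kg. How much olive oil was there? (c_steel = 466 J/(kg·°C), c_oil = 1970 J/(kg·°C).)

Taking heat into each body as positive, Σ m c ΔT = 0:
0.798·466·(48.4 − 204) + m·1970·(48.4 − 17.4) = 0
61070 m = 57863
m = 57863/61070 ≈ 0.9475 kg

m ≈ 0.947 kg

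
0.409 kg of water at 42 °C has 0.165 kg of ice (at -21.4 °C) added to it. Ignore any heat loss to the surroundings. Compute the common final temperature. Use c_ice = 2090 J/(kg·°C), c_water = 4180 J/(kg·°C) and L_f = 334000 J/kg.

Heat gained plus heat lost sum to zero:
ice -21.4→0 °C: 0.165×2090×21.4 = 7379.8; fusion: m_ice L_f = 0.165×334000 = 55110; meltwater 0→T: 0.165×4180×T = 689.7 T; water: 1709.6(T − 42)
2399.3 T = 71804 − 62490 = 9314.2
T ≈ 3.88 °C — above 0 °C, consistent with complete melting.

T_f ≈ 3.9 °C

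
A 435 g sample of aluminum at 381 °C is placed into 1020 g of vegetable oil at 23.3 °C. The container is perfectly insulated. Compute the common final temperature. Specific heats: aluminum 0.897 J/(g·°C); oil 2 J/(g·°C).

T_f ≈ 80.7 °C

Set heat shed by the hot body equal to heat absorbed by the cold body:
435·0.897·(381 − T) = 1020·2·(T − 23.3)
390.19(381 − T) = 2040(T − 23.3)
2430.2 T = 196196  ⇒  T ≈ 80.73 °C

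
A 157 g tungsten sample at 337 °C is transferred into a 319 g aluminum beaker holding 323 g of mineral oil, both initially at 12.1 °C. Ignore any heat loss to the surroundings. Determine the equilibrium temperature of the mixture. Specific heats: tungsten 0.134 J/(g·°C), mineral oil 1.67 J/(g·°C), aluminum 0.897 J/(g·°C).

Conservation of energy gives ΣQ = 0:
157*0.134*(T − 337) + 323*1.67*(T − 12.1) + 319*0.897*(T − 12.1) = 0
21.04(T − 337) + 539.41(T − 12.1) + 286.14(T − 12.1) = 0
(21.04 + 539.41 + 286.14) T = 21.04*337 + 539.41*12.1 + 286.14*12.1
T = 17079/846.59 ≈ 20.17 °C

T_f ≈ 20.2 °C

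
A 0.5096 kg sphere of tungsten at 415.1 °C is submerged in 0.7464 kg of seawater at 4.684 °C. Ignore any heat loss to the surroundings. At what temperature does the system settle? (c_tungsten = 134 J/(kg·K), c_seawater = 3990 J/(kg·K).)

T_f ≈ 13.9 °C

T_f is the heat-capacity-weighted average of the initial temperatures:
T_f = (68.29·415.1 + 2978.1·4.684) / (68.29 + 2978.1)
    = 42295 / 3046.4 ≈ 13.88 °C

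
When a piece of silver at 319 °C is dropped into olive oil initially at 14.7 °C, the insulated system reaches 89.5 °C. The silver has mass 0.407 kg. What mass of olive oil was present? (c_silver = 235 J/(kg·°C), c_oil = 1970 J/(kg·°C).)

Heat gained plus heat lost sum to zero:
0.407×235×(89.5 − 319) + m×1970×(89.5 − 14.7) = 0
147356 m = 21951
m = 21951/147356 ≈ 0.149 kg

m ≈ 0.149 kg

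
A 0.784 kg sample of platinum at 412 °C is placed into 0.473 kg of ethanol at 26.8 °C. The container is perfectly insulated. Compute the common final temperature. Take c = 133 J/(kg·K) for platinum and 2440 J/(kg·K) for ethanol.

Heat gained plus heat lost sum to zero:
0.784·133·(T − 412) + 0.473·2440·(T − 26.8) = 0
1258.4 T = 73890
T = 73890/1258.4 ≈ 58.72 °C

T_f ≈ 58.7 °C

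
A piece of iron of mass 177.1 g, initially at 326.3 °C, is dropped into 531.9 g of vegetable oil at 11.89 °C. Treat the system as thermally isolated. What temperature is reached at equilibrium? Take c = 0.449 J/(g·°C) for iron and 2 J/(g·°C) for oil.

Energy conservation, ΣQ = 0:
177.1*0.449*(T − 326.3) + 531.9*2*(T − 11.89) = 0
79.52(T − 326.3) + 1063.8(T − 11.89) = 0
1143.3 T = 38595
T = 38595 / 1143.3 = 33.8 °C

T_f ≈ 33.8 °C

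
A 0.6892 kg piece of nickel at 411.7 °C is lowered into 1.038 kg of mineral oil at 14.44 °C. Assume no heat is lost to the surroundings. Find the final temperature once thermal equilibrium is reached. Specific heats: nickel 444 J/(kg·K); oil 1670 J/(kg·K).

|Q_nickel| = |Q_oil|:
0.6892*444*(411.7 − T) = 1.038*1670*(T − 14.44)
306(411.7 − T) = 1733.5(T − 14.44)
2039.5 T = 151013  ⇒  T ≈ 74.05 °C

T_f ≈ 74.0 °C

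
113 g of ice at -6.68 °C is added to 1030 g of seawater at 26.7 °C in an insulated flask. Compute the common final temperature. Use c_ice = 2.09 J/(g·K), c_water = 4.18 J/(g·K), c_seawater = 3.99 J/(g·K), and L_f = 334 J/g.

T_f ≈ 15.4 °C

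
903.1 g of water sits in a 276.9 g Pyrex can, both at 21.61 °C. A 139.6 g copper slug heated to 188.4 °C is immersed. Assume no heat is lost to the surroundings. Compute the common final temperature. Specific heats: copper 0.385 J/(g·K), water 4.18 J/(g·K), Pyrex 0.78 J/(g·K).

Taking heat into each body as positive, Σ m c ΔT = 0:
139.6·0.385·(T − 188.4) + 903.1·4.18·(T − 21.61) + 276.9·0.78·(T − 21.61) = 0
53.75(T − 188.4) + 3775(T − 21.61) + 215.98(T − 21.61) = 0
(53.75 + 3775 + 215.98) T = 53.75·188.4 + 3775·21.61 + 215.98·21.61
T = 96370/4044.7 ≈ 23.83 °C

T_f ≈ 23.8 °C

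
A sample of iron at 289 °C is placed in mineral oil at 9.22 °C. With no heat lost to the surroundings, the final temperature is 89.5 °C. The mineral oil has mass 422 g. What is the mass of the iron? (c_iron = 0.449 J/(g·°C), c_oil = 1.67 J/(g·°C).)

Let T be the final temperature. ΣQ_i = 0:
m·0.449·(89.5 − 289) + 422·1.67·(89.5 − 9.22) = 0
-89.58 m = -56577
m = -56577/-89.58 ≈ 631.6 g

m ≈ 632 g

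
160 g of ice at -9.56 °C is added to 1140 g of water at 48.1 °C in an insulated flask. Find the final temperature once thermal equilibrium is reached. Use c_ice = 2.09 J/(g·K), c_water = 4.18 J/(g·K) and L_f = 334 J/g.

Energy balance with sensible and latent terms:
ice -9.56→0 °C: 160·2.09·9.56 = 3196.9
  fusion: m_ice L_f = 160·334 = 53440
  meltwater 0→T: 160·4.18·T = 668.8 T
  water cools: 1140·4.18·(T − 48.1) = 4765.2(T − 48.1)
5434 T = 229206 − 56637 = 172569
T ≈ 31.76 °C — above 0 °C, consistent with complete melting.

T_f ≈ 31.8 °C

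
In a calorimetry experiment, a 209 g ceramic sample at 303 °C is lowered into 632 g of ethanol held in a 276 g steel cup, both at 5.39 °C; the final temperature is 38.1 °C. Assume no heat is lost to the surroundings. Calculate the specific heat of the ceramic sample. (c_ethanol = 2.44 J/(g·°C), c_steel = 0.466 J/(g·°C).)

c ≈ 0.987 J/(g·°C)

Setting the total heat transfer to zero:
209×c×(38.1 − 303) + 632×2.44×(38.1 − 5.39) + 276×0.466×(38.1 − 5.39) = 0
-55364 c = -54648
c = -54648/-55364 ≈ 0.9871 J/(g·°C)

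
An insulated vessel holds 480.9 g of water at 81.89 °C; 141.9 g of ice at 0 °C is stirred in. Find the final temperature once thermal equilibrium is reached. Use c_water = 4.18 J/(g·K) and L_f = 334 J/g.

T_f ≈ 45.0 °C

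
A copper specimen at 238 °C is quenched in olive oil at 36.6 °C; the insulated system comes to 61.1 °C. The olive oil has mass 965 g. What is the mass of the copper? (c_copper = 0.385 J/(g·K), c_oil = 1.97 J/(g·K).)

Heat lost by the copper = heat gained by the oil:
m×0.385×(238 − 61.1) = 965×1.97×(61.1 − 36.6)
68.11 m = 46576  ⇒  m ≈ 683.9 g

m ≈ 684 g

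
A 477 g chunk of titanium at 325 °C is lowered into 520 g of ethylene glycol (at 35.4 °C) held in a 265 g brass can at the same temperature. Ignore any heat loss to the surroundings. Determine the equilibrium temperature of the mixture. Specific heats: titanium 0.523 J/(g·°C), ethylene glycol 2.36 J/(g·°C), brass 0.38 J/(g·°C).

T_f ≈ 81.2 °C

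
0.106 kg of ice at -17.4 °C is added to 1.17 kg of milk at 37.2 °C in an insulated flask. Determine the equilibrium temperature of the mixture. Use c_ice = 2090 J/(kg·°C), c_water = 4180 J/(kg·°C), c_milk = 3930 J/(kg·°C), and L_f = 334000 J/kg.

T_f ≈ 26.1 °C

Taking heat into each body as positive, Σ m c ΔT = 0:
ice -17.4→0 °C: 0.106×2090×17.4 = 3854.8
  latent heat to melt: 0.106×334000 = 35404
  meltwater 0→T: 0.106×4180×T = 443.08 T
  milk: 4598.1(T − 37.2)
5041.2 T = 171049 − 39259 = 131791
T ≈ 26.14 °C. Since T > 0 °C, the all-ice-melts assumption holds.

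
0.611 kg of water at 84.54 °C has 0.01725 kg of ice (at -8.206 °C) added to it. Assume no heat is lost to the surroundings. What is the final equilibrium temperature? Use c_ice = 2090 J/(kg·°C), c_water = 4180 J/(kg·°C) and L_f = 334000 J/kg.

Energy balance with sensible and latent terms:
ice -8.206→0 °C: 0.01725×2090×8.206 = 295.85
  latent heat to melt: 0.01725×334000 = 5761.5
  warm the meltwater: 72.11 T
  water cools: 0.611×4180×(T − 84.54) = 2554(T − 84.54)
2626.1 T = 215913 − 6057.3 = 209856
T ≈ 79.91 °C — above 0 °C, consistent with complete melting.

T_f ≈ 79.9 °C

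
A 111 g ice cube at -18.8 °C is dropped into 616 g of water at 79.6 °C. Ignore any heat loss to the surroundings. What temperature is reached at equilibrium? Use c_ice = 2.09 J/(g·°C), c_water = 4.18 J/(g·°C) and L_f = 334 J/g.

Setting the total heat transfer to zero:
warm ice to 0 °C: 111×2.09×(0 − (-18.8)) = 4361.4; latent heat to melt: 111×334 = 37074; warm the meltwater: 463.98 T; water cools: 616×4.18×(T − 79.6) = 2574.9(T − 79.6)
3038.9 T = 204960 − 41435 = 163525
T ≈ 53.81 °C. Since T > 0 °C, the all-ice-melts assumption holds.

T_f ≈ 53.8 °C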